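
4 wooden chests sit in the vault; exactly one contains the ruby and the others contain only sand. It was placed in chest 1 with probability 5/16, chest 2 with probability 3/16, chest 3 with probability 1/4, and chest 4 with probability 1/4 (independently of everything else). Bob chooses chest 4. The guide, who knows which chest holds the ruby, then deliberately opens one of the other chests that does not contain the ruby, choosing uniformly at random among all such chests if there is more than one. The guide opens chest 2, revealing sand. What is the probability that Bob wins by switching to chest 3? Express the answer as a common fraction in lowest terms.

12/35

Consider each possible location of the ruby in turn.
If it is in chest 1 (prior 5/16): the guide has 2 equally likely choices, so probability 1/2; weight (5/16)·(1/2) = 5/32.
If it is in chest 2 (prior 3/16): the guide opened chest 2, so this case is ruled out; weight (3/16)·0 = 0.
If it is in chest 3 (prior 1/4): the guide has 2 equally likely choices, so probability 1/2; weight (1/4)·(1/2) = 1/8.
If it is in chest 4 (prior 1/4): the guide has 3 equally likely choices, so probability 1/3; weight (1/4)·(1/3) = 1/12.
The weights sum to 35/96.
So P(the ruby in chest 3 | the guide opened chest 2) = (1/8) / (35/96) = 12/35.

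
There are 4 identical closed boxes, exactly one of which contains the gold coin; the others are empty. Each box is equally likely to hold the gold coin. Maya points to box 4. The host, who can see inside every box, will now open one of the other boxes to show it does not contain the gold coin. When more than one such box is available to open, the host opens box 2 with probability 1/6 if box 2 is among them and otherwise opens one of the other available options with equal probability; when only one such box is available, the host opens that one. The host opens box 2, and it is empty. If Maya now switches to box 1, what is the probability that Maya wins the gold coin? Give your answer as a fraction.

Consider each possible location of the gold coin in turn.
If it is in any of boxes 1, 3, and 4 (prior 1/4 each): box 2 is available, opened with probability 1/6; weight (1/4)·(1/6) = 1/24 each.
If it is in box 2 (prior 1/4): the host opened box 2, so this case is ruled out; weight (1/4)·0 = 0.
The weights sum to 1/8.
So P(the gold coin in box 1 | the host opened box 2) = (1/24) / (1/8) = 1/3.

1/3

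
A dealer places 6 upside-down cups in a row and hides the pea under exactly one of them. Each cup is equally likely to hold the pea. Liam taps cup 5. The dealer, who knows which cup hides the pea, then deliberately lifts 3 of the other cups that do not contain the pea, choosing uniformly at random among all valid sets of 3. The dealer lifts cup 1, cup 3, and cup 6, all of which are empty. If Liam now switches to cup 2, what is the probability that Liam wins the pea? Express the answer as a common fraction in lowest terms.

Apply Bayes' rule, conditioning on where the pea actually is.
If it is under any of cups 1, 3, and 6 (prior 1/6 each): that cup was opened and seen not to hold the prize — ruled out; weight (1/6)·0 = 0 each.
If it is under either of cups 2 and 4 (prior 1/6 each): the dealer has 4 equally likely choices, so probability 1/4; weight (1/6)·(1/4) = 1/24 each.
If it is under cup 5 (prior 1/6): the dealer has 10 equally likely choices, so probability 1/10; weight (1/6)·(1/10) = 1/60.
The weights sum to 1/10.
So P(the pea under cup 2 | the dealer opened cup 1, cup 3, and cup 6) = (1/24) / (1/10) = 5/12.

5/12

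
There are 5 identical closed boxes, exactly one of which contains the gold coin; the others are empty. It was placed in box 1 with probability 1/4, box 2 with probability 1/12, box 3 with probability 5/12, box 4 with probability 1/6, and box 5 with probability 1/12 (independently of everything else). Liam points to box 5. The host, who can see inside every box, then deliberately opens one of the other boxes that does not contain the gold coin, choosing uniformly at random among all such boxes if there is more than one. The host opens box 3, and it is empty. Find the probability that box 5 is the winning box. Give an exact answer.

1/9

Apply Bayes' rule, conditioning on where the gold coin actually is.
If it is in box 1 (prior 1/4): the host has 3 equally likely choices, so probability 1/3; weight (1/4)·(1/3) = 1/12.
If it is in box 2 (prior 1/12): the host has 3 equally likely choices, so probability 1/3; weight (1/12)·(1/3) = 1/36.
If it is in box 3 (prior 5/12): the host opened box 3, so this case is ruled out; weight (5/12)·0 = 0.
If it is in box 4 (prior 1/6): the host has 3 equally likely choices, so probability 1/3; weight (1/6)·(1/3) = 1/18.
If it is in box 5 (prior 1/12): the host has 4 equally likely choices, so probability 1/4; weight (1/12)·(1/4) = 1/48.
The weights sum to 3/16.
So P(the gold coin in box 5 | the host opened box 3) = (1/48) / (3/16) = 1/9.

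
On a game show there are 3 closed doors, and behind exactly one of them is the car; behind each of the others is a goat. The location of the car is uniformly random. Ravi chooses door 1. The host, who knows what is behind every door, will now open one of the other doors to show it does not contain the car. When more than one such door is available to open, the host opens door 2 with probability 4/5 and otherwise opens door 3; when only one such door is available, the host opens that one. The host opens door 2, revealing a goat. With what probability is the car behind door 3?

Condition on the true location of the car.
If it is behind door 1 (prior 1/3): door 2 is available, opened with probability 4/5; weight (1/3)·(4/5) = 4/15.
If it is behind door 2 (prior 1/3): the host opened door 2, so this case is ruled out; weight (1/3)·0 = 0.
If it is behind door 3 (prior 1/3): only door 2 is available, probability 1; weight (1/3)·1 = 1/3.
The weights sum to 3/5.
So P(the car behind door 3 | the host opened door 2) = (1/3) / (3/5) = 5/9.

5/9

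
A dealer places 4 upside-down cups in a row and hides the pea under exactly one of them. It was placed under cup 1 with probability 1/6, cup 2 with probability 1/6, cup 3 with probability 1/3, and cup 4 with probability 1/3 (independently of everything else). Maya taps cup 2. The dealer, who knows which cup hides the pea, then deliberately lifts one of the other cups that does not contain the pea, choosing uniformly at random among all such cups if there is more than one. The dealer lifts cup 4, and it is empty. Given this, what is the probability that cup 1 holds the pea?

Apply Bayes' rule, conditioning on where the pea actually is.
If it is under cup 1 (prior 1/6): the dealer has 2 equally likely choices, so probability 1/2; weight (1/6)·(1/2) = 1/12.
If it is under cup 2 (prior 1/6): the dealer has 3 equally likely choices, so probability 1/3; weight (1/6)·(1/3) = 1/18.
If it is under cup 3 (prior 1/3): the dealer has 2 equally likely choices, so probability 1/2; weight (1/3)·(1/2) = 1/6.
If it is under cup 4 (prior 1/3): the dealer opened cup 4, so this case is ruled out; weight (1/3)·0 = 0.
The weights sum to 11/36.
So P(the pea under cup 1 | the dealer opened cup 4) = (1/12) / (11/36) = 3/11.

3/11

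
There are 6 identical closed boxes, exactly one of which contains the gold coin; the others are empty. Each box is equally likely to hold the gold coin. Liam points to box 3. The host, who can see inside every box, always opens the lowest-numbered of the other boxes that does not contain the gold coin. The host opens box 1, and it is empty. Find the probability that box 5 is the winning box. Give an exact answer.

Apply Bayes' rule, conditioning on where the gold coin actually is.
If it is in box 1 (prior 1/6): the host opened box 1, so this case is ruled out; weight (1/6)·0 = 0.
If it is in any of boxes 2, 3, 4, 5, and 6 (prior 1/6 each): box 1 is the lowest-numbered option available, probability 1; weight (1/6)·1 = 1/6 each.
The weights sum to 5/6.
So P(the gold coin in box 5 | the host opened box 1) = (1/6) / (5/6) = 1/5.

1/5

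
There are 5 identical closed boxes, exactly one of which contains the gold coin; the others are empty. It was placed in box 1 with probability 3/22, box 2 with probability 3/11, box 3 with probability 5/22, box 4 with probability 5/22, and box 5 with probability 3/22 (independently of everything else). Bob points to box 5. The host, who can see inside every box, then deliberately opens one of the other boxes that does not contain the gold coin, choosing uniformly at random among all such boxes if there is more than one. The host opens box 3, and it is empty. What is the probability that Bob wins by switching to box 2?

24/65

Apply Bayes' rule, conditioning on where the gold coin actually is.
If it is in box 1 (prior 3/22): the host has 3 equally likely choices, so probability 1/3; weight (3/22)·(1/3) = 1/22.
If it is in box 2 (prior 3/11): the host has 3 equally likely choices, so probability 1/3; weight (3/11)·(1/3) = 1/11.
If it is in box 3 (prior 5/22): the host opened box 3, so this case is ruled out; weight (5/22)·0 = 0.
If it is in box 4 (prior 5/22): the host has 3 equally likely choices, so probability 1/3; weight (5/22)·(1/3) = 5/66.
If it is in box 5 (prior 3/22): the host has 4 equally likely choices, so probability 1/4; weight (3/22)·(1/4) = 3/88.
The weights sum to 65/264.
So P(the gold coin in box 2 | the host opened box 3) = (1/11) / (65/264) = 24/65.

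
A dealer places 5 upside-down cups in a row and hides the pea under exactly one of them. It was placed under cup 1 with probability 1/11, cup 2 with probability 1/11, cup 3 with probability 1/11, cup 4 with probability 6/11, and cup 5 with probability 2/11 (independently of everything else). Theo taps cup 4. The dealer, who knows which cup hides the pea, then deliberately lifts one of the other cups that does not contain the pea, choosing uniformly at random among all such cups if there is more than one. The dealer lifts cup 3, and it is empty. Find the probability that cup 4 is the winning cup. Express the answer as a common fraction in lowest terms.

Apply Bayes' rule, conditioning on where the pea actually is.
If it is under either of cups 1 and 2 (prior 1/11 each): the dealer has 3 equally likely choices, so probability 1/3; weight (1/11)·(1/3) = 1/33 each.
If it is under cup 3 (prior 1/11): the dealer opened cup 3, so this case is ruled out; weight (1/11)·0 = 0.
If it is under cup 4 (prior 6/11): the dealer has 4 equally likely choices, so probability 1/4; weight (6/11)·(1/4) = 3/22.
If it is under cup 5 (prior 2/11): the dealer has 3 equally likely choices, so probability 1/3; weight (2/11)·(1/3) = 2/33.
The weights sum to 17/66.
So P(the pea under cup 4 | the dealer opened cup 3) = (3/22) / (17/66) = 9/17.

9/17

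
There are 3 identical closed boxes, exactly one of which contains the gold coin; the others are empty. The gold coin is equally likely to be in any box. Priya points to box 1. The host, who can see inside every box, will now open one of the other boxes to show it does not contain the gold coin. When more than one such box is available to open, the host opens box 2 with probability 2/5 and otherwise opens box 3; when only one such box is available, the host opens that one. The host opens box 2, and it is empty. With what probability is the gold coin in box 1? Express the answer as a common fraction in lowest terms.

2/7

Condition on the true location of the gold coin.
If it is in box 1 (prior 1/3): box 2 is available, opened with probability 2/5; weight (1/3)·(2/5) = 2/15.
If it is in box 2 (prior 1/3): the host opened box 2, so this case is ruled out; weight (1/3)·0 = 0.
If it is in box 3 (prior 1/3): only box 2 is available, probability 1; weight (1/3)·1 = 1/3.
The weights sum to 7/15.
So P(the gold coin in box 1 | the host opened box 2) = (2/15) / (7/15) = 2/7.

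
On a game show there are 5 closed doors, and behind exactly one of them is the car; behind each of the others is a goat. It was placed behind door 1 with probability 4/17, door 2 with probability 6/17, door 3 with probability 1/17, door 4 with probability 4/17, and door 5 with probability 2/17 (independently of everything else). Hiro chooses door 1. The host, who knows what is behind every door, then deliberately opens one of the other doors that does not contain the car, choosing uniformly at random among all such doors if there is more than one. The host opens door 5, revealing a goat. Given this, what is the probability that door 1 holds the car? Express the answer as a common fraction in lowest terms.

3/14

Apply Bayes' rule, conditioning on where the car actually is.
If it is behind door 1 (prior 4/17): the host has 4 equally likely choices, so probability 1/4; weight (4/17)·(1/4) = 1/17.
If it is behind door 2 (prior 6/17): the host has 3 equally likely choices, so probability 1/3; weight (6/17)·(1/3) = 2/17.
If it is behind door 3 (prior 1/17): the host has 3 equally likely choices, so probability 1/3; weight (1/17)·(1/3) = 1/51.
If it is behind door 4 (prior 4/17): the host has 3 equally likely choices, so probability 1/3; weight (4/17)·(1/3) = 4/51.
If it is behind door 5 (prior 2/17): the host opened door 5, so this case is ruled out; weight (2/17)·0 = 0.
The weights sum to 14/51.
So P(the car behind door 1 | the host opened door 5) = (1/17) / (14/51) = 3/14.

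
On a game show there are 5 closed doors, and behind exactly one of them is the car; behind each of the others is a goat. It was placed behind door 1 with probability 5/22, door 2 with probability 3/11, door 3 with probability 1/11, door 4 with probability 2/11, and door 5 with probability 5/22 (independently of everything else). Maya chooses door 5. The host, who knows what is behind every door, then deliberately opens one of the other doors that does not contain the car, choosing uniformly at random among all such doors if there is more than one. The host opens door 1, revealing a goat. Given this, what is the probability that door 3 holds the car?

Condition on the true location of the car.
If it is behind door 1 (prior 5/22): the host opened door 1, so this case is ruled out; weight (5/22)·0 = 0.
If it is behind door 2 (prior 3/11): the host has 3 equally likely choices, so probability 1/3; weight (3/11)·(1/3) = 1/11.
If it is behind door 3 (prior 1/11): the host has 3 equally likely choices, so probability 1/3; weight (1/11)·(1/3) = 1/33.
If it is behind door 4 (prior 2/11): the host has 3 equally likely choices, so probability 1/3; weight (2/11)·(1/3) = 2/33.
If it is behind door 5 (prior 5/22): the host has 4 equally likely choices, so probability 1/4; weight (5/22)·(1/4) = 5/88.
The weights sum to 21/88.
So P(the car behind door 3 | the host opened door 1) = (1/33) / (21/88) = 8/63.

8/63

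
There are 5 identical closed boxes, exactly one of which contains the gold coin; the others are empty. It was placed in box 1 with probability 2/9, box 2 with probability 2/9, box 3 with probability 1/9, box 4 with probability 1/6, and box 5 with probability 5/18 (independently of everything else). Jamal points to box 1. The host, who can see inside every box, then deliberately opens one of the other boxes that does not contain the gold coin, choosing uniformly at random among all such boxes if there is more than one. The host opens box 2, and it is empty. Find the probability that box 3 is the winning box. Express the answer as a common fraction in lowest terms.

Condition on the true location of the gold coin.
If it is in box 1 (prior 2/9): the host has 4 equally likely choices, so probability 1/4; weight (2/9)·(1/4) = 1/18.
If it is in box 2 (prior 2/9): the host opened box 2, so this case is ruled out; weight (2/9)·0 = 0.
If it is in box 3 (prior 1/9): the host has 3 equally likely choices, so probability 1/3; weight (1/9)·(1/3) = 1/27.
If it is in box 4 (prior 1/6): the host has 3 equally likely choices, so probability 1/3; weight (1/6)·(1/3) = 1/18.
If it is in box 5 (prior 5/18): the host has 3 equally likely choices, so probability 1/3; weight (5/18)·(1/3) = 5/54.
The weights sum to 13/54.
So P(the gold coin in box 3 | the host opened box 2) = (1/27) / (13/54) = 2/13.

2/13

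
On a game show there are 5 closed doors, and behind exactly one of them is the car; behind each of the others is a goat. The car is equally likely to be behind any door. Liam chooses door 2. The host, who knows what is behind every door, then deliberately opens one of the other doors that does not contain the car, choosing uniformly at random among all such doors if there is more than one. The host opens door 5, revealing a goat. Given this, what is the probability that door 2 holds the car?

Condition on the true location of the car.
If it is behind any of doors 1, 3, and 4 (prior 1/5 each): the host has 3 equally likely choices, so probability 1/3; weight (1/5)·(1/3) = 1/15 each.
If it is behind door 2 (prior 1/5): the host has 4 equally likely choices, so probability 1/4; weight (1/5)·(1/4) = 1/20.
If it is behind door 5 (prior 1/5): the host opened door 5, so this case is ruled out; weight (1/5)·0 = 0.
The weights sum to 1/4.
So P(the car behind door 2 | the host opened door 5) = (1/20) / (1/4) = 1/5.

1/5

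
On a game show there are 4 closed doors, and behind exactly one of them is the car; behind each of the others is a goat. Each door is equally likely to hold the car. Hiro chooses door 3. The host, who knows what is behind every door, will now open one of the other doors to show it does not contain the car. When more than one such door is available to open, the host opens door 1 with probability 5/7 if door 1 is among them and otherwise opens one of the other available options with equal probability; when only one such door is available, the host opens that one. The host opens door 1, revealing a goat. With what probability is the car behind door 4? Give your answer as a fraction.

Consider each possible location of the car in turn.
If it is behind door 1 (prior 1/4): the host opened door 1, so this case is ruled out; weight (1/4)·0 = 0.
If it is behind any of doors 2, 3, and 4 (prior 1/4 each): door 1 is available, opened with probability 5/7; weight (1/4)·(5/7) = 5/28 each.
The weights sum to 15/28.
So P(the car behind door 4 | the host opened door 1) = (5/28) / (15/28) = 1/3.

1/3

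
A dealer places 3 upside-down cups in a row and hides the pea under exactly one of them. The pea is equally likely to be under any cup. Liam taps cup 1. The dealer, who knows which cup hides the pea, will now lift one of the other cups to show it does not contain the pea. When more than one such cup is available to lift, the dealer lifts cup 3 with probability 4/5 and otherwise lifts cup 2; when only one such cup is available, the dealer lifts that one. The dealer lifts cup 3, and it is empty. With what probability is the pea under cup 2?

5/9

Consider each possible location of the pea in turn.
If it is under cup 1 (prior 1/3): cup 3 is available, opened with probability 4/5; weight (1/3)·(4/5) = 4/15.
If it is under cup 2 (prior 1/3): only cup 3 is available, probability 1; weight (1/3)·1 = 1/3.
If it is under cup 3 (prior 1/3): the dealer opened cup 3, so this case is ruled out; weight (1/3)·0 = 0.
The weights sum to 3/5.
So P(the pea under cup 2 | the dealer opened cup 3) = (1/3) / (3/5) = 5/9.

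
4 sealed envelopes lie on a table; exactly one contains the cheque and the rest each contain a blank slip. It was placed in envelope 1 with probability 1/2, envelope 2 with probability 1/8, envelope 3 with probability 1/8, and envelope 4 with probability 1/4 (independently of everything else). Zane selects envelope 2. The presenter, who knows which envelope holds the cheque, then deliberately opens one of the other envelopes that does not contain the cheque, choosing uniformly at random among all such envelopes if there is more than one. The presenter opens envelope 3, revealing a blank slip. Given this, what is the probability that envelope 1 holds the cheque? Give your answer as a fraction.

Condition on the true location of the cheque.
If it is in envelope 1 (prior 1/2): the presenter has 2 equally likely choices, so probability 1/2; weight (1/2)·(1/2) = 1/4.
If it is in envelope 2 (prior 1/8): the presenter has 3 equally likely choices, so probability 1/3; weight (1/8)·(1/3) = 1/24.
If it is in envelope 3 (prior 1/8): the presenter opened envelope 3, so this case is ruled out; weight (1/8)·0 = 0.
If it is in envelope 4 (prior 1/4): the presenter has 2 equally likely choices, so probability 1/2; weight (1/4)·(1/2) = 1/8.
The weights sum to 5/12.
So P(the cheque in envelope 1 | the presenter opened envelope 3) = (1/4) / (5/12) = 3/5.

3/5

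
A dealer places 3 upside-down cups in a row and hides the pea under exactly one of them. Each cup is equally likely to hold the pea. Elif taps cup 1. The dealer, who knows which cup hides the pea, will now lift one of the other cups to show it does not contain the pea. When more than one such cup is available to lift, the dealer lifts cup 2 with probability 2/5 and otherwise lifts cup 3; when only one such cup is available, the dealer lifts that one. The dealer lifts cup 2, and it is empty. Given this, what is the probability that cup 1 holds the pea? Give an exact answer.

2/7

Condition on the true location of the pea.
If it is under cup 1 (prior 1/3): cup 2 is available, opened with probability 2/5; weight (1/3)·(2/5) = 2/15.
If it is under cup 2 (prior 1/3): the dealer opened cup 2, so this case is ruled out; weight (1/3)·0 = 0.
If it is under cup 3 (prior 1/3): only cup 2 is available, probability 1; weight (1/3)·1 = 1/3.
The weights sum to 7/15.
So P(the pea under cup 1 | the dealer opened cup 2) = (2/15) / (7/15) = 2/7.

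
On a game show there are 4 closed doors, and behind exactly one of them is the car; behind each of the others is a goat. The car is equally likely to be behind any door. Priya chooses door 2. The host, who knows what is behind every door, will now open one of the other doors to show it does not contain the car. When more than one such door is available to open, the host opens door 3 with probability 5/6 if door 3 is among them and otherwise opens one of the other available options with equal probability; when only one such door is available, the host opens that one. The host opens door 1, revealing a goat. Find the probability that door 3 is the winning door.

2/3

Condition on the true location of the car.
If it is behind door 1 (prior 1/4): the host opened door 1, so this case is ruled out; weight (1/4)·0 = 0.
If it is behind door 2 (prior 1/4): door 3 is available but not opened; door 1 gets probability (1 − 5/6)/2 = 1/12; weight (1/4)·(1/12) = 1/48.
If it is behind door 3 (prior 1/4): door 3 holds the prize so is unavailable; the host chooses uniformly among the 2 others, probability 1/2; weight (1/4)·(1/2) = 1/8.
If it is behind door 4 (prior 1/4): door 3 is available but not opened, probability 1/6; weight (1/4)·(1/6) = 1/24.
The weights sum to 3/16.
So P(the car behind door 3 | the host opened door 1) = (1/8) / (3/16) = 2/3.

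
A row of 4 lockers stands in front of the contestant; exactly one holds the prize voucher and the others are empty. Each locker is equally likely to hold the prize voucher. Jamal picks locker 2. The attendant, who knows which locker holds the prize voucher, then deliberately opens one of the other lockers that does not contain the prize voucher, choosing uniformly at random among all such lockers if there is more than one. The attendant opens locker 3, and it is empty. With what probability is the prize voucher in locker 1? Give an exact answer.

3/8

Apply Bayes' rule, conditioning on where the prize voucher actually is.
If it is in either of lockers 1 and 4 (prior 1/4 each): the attendant has 2 equally likely choices, so probability 1/2; weight (1/4)·(1/2) = 1/8 each.
If it is in locker 2 (prior 1/4): the attendant has 3 equally likely choices, so probability 1/3; weight (1/4)·(1/3) = 1/12.
If it is in locker 3 (prior 1/4): the attendant opened locker 3, so this case is ruled out; weight (1/4)·0 = 0.
The weights sum to 1/3.
So P(the prize voucher in locker 1 | the attendant opened locker 3) = (1/8) / (1/3) = 3/8.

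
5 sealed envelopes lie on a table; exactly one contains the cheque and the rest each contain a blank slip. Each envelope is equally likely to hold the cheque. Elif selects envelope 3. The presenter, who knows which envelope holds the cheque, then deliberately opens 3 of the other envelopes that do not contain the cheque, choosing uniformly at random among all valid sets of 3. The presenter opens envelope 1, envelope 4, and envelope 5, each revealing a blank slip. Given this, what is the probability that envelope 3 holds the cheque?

Condition on the true location of the cheque.
If it is in any of envelopes 1, 4, and 5 (prior 1/5 each): that envelope was opened and seen not to hold the prize — ruled out; weight (1/5)·0 = 0 each.
If it is in envelope 2 (prior 1/5): the presenter has no choice, probability 1; weight (1/5)·1 = 1/5.
If it is in envelope 3 (prior 1/5): the presenter has 4 equally likely choices, so probability 1/4; weight (1/5)·(1/4) = 1/20.
The weights sum to 1/4.
So P(the cheque in envelope 3 | the presenter opened envelope 1, envelope 4, and envelope 5) = (1/20) / (1/4) = 1/5.

1/5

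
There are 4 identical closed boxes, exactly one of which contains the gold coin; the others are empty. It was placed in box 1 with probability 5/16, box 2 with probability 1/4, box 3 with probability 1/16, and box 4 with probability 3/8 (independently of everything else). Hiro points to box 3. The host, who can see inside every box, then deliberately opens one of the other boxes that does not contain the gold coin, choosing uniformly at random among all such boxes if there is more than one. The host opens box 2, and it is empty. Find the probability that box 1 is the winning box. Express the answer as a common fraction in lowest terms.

Consider each possible location of the gold coin in turn.
If it is in box 1 (prior 5/16): the host has 2 equally likely choices, so probability 1/2; weight (5/16)·(1/2) = 5/32.
If it is in box 2 (prior 1/4): the host opened box 2, so this case is ruled out; weight (1/4)·0 = 0.
If it is in box 3 (prior 1/16): the host has 3 equally likely choices, so probability 1/3; weight (1/16)·(1/3) = 1/48.
If it is in box 4 (prior 3/8): the host has 2 equally likely choices, so probability 1/2; weight (3/8)·(1/2) = 3/16.
The weights sum to 35/96.
So P(the gold coin in box 1 | the host opened box 2) = (5/32) / (35/96) = 3/7.

3/7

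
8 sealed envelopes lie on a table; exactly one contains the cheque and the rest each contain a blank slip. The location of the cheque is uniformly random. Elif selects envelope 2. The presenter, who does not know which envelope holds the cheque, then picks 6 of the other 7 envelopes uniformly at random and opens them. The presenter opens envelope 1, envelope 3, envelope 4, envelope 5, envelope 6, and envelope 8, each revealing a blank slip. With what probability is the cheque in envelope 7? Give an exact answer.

1/2

Because the presenter chose which envelopes to open without knowing where the cheque is, the choice is independent of the prize location. Learning that none of the 6 opened envelopes holds the cheque simply rules out those 6 locations and leaves the remaining 2 envelopes still equally likely by symmetry.
So P(the cheque in envelope 7) = 1/2.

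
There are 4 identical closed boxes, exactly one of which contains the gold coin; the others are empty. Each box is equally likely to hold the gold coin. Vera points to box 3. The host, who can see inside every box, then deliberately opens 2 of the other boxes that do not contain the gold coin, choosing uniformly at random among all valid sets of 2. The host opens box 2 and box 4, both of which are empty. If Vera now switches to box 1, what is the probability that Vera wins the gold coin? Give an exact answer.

3/4

Apply Bayes' rule, conditioning on where the gold coin actually is.
If it is in box 1 (prior 1/4): the host has no choice, probability 1; weight (1/4)·1 = 1/4.
If it is in either of boxes 2 and 4 (prior 1/4 each): that box was opened and seen not to hold the prize — ruled out; weight (1/4)·0 = 0 each.
If it is in box 3 (prior 1/4): the host has 3 equally likely choices, so probability 1/3; weight (1/4)·(1/3) = 1/12.
The weights sum to 1/3.
So P(the gold coin in box 1 | the host opened box 2 and box 4) = (1/4) / (1/3) = 3/4.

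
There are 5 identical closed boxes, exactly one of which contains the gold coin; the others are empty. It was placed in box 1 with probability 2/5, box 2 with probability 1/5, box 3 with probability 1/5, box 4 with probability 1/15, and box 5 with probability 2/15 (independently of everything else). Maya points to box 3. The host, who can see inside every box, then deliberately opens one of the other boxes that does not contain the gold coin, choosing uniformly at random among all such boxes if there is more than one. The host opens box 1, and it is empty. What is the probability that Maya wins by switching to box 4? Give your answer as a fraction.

Consider each possible location of the gold coin in turn.
If it is in box 1 (prior 2/5): the host opened box 1, so this case is ruled out; weight (2/5)·0 = 0.
If it is in box 2 (prior 1/5): the host has 3 equally likely choices, so probability 1/3; weight (1/5)·(1/3) = 1/15.
If it is in box 3 (prior 1/5): the host has 4 equally likely choices, so probability 1/4; weight (1/5)·(1/4) = 1/20.
If it is in box 4 (prior 1/15): the host has 3 equally likely choices, so probability 1/3; weight (1/15)·(1/3) = 1/45.
If it is in box 5 (prior 2/15): the host has 3 equally likely choices, so probability 1/3; weight (2/15)·(1/3) = 2/45.
The weights sum to 11/60.
So P(the gold coin in box 4 | the host opened box 1) = (1/45) / (11/60) = 4/33.

4/33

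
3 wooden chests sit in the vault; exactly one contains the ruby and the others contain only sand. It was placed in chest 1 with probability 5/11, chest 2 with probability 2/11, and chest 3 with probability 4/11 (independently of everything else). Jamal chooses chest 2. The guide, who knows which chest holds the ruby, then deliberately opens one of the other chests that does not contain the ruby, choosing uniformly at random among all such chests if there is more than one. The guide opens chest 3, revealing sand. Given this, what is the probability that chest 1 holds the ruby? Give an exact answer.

5/6

Condition on the true location of the ruby.
If it is in chest 1 (prior 5/11): the guide has no choice, probability 1; weight (5/11)·1 = 5/11.
If it is in chest 2 (prior 2/11): the guide has 2 equally likely choices, so probability 1/2; weight (2/11)·(1/2) = 1/11.
If it is in chest 3 (prior 4/11): the guide opened chest 3, so this case is ruled out; weight (4/11)·0 = 0.
The weights sum to 6/11.
So P(the ruby in chest 1 | the guide opened chest 3) = (5/11) / (6/11) = 5/6.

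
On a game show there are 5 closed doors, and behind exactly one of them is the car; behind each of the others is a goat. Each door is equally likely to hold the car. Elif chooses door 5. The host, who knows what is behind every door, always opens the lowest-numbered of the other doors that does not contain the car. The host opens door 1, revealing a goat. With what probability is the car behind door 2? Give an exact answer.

1/4

Apply Bayes' rule, conditioning on where the car actually is.
If it is behind door 1 (prior 1/5): the host opened door 1, so this case is ruled out; weight (1/5)·0 = 0.
If it is behind any of doors 2, 3, 4, and 5 (prior 1/5 each): door 1 is the lowest-numbered option available, probability 1; weight (1/5)·1 = 1/5 each.
The weights sum to 4/5.
So P(the car behind door 2 | the host opened door 1) = (1/5) / (4/5) = 1/4.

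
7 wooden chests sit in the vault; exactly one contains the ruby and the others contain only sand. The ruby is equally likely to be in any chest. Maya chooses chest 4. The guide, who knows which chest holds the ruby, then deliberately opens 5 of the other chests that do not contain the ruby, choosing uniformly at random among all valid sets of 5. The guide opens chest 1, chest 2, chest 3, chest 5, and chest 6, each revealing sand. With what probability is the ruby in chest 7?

6/7

Condition on the true location of the ruby.
If it is in any of chests 1, 2, 3, 5, and 6 (prior 1/7 each): that chest was opened and seen not to hold the prize — ruled out; weight (1/7)·0 = 0 each.
If it is in chest 4 (prior 1/7): the guide has 6 equally likely choices, so probability 1/6; weight (1/7)·(1/6) = 1/42.
If it is in chest 7 (prior 1/7): the guide has no choice, probability 1; weight (1/7)·1 = 1/7.
The weights sum to 1/6.
So P(the ruby in chest 7 | the guide opened chest 1, chest 2, chest 3, chest 5, and chest 6) = (1/7) / (1/6) = 6/7.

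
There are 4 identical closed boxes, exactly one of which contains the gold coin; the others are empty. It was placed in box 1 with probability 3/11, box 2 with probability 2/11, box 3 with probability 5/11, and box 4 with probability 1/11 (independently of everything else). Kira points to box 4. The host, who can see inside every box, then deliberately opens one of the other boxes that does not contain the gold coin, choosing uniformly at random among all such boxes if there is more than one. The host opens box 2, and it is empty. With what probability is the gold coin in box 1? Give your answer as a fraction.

9/26

Apply Bayes' rule, conditioning on where the gold coin actually is.
If it is in box 1 (prior 3/11): the host has 2 equally likely choices, so probability 1/2; weight (3/11)·(1/2) = 3/22.
If it is in box 2 (prior 2/11): the host opened box 2, so this case is ruled out; weight (2/11)·0 = 0.
If it is in box 3 (prior 5/11): the host has 2 equally likely choices, so probability 1/2; weight (5/11)·(1/2) = 5/22.
If it is in box 4 (prior 1/11): the host has 3 equally likely choices, so probability 1/3; weight (1/11)·(1/3) = 1/33.
The weights sum to 13/33.
So P(the gold coin in box 1 | the host opened box 2) = (3/22) / (13/33) = 9/26.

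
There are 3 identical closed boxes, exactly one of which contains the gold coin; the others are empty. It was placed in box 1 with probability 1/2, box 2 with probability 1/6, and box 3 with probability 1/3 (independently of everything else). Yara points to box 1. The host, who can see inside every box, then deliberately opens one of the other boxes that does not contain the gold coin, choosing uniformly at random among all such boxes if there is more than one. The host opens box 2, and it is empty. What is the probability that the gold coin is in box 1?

Condition on the true location of the gold coin.
If it is in box 1 (prior 1/2): the host has 2 equally likely choices, so probability 1/2; weight (1/2)·(1/2) = 1/4.
If it is in box 2 (prior 1/6): the host opened box 2, so this case is ruled out; weight (1/6)·0 = 0.
If it is in box 3 (prior 1/3): the host has no choice, probability 1; weight (1/3)·1 = 1/3.
The weights sum to 7/12.
So P(the gold coin in box 1 | the host opened box 2) = (1/4) / (7/12) = 3/7.

3/7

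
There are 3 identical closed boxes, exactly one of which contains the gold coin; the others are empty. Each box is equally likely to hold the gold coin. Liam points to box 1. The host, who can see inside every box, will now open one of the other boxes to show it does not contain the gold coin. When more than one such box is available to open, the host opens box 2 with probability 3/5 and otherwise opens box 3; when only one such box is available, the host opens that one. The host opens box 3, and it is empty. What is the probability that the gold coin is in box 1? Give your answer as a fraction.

2/7

Consider each possible location of the gold coin in turn.
If it is in box 1 (prior 1/3): box 2 is available but not opened, probability 2/5; weight (1/3)·(2/5) = 2/15.
If it is in box 2 (prior 1/3): only box 3 is available, probability 1; weight (1/3)·1 = 1/3.
If it is in box 3 (prior 1/3): the host opened box 3, so this case is ruled out; weight (1/3)·0 = 0.
The weights sum to 7/15.
So P(the gold coin in box 1 | the host opened box 3) = (2/15) / (7/15) = 2/7.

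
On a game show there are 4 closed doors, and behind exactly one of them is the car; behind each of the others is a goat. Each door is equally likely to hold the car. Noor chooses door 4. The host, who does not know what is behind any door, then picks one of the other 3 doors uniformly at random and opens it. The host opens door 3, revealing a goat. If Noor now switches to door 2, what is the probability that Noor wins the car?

1/3

Because the host chose which door to open without knowing where the car is, the choice is independent of the prize location. Learning that door 3 does not hold the car simply rules out that one location and leaves the remaining 3 doors still equally likely by symmetry.
So P(the car behind door 2) = 1/3.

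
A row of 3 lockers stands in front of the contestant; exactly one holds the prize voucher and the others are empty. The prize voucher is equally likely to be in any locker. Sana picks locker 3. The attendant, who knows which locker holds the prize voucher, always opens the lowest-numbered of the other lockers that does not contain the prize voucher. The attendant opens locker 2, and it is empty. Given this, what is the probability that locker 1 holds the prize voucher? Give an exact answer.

1

Consider each possible location of the prize voucher in turn.
If it is in locker 1 (prior 1/3): locker 2 is the lowest-numbered option available, probability 1; weight (1/3)·1 = 1/3.
If it is in locker 2 (prior 1/3): the attendant opened locker 2, so this case is ruled out; weight (1/3)·0 = 0.
If it is in locker 3 (prior 1/3): the attendant would have opened locker 1 instead, probability 0; weight (1/3)·0 = 0.
The weights sum to 1/3.
So P(the prize voucher in locker 1 | the attendant opened locker 2) = (1/3) / (1/3) = 1.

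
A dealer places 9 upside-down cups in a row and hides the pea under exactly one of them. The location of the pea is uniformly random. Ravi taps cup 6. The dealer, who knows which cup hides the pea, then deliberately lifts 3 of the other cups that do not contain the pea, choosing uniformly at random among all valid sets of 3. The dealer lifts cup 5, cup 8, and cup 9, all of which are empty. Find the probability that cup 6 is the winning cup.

Apply Bayes' rule, conditioning on where the pea actually is.
If it is under any of cups 1, 2, 3, 4, and 7 (prior 1/9 each): the dealer has 35 equally likely choices, so probability 1/35; weight (1/9)·(1/35) = 1/315 each.
If it is under any of cups 5, 8, and 9 (prior 1/9 each): that cup was opened and seen not to hold the prize — ruled out; weight (1/9)·0 = 0 each.
If it is under cup 6 (prior 1/9): the dealer has 56 equally likely choices, so probability 1/56; weight (1/9)·(1/56) = 1/504.
The weights sum to 1/56.
So P(the pea under cup 6 | the dealer opened cup 5, cup 8, and cup 9) = (1/504) / (1/56) = 1/9.

1/9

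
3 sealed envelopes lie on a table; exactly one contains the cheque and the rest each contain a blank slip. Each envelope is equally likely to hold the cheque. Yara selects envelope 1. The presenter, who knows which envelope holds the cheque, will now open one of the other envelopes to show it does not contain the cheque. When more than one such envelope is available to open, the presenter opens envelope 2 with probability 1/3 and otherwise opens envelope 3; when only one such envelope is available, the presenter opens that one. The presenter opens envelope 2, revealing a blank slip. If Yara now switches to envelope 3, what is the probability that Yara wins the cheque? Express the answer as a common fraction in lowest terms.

3/4

Apply Bayes' rule, conditioning on where the cheque actually is.
If it is in envelope 1 (prior 1/3): envelope 2 is available, opened with probability 1/3; weight (1/3)·(1/3) = 1/9.
If it is in envelope 2 (prior 1/3): the presenter opened envelope 2, so this case is ruled out; weight (1/3)·0 = 0.
If it is in envelope 3 (prior 1/3): only envelope 2 is available, probability 1; weight (1/3)·1 = 1/3.
The weights sum to 4/9.
So P(the cheque in envelope 3 | the presenter opened envelope 2) = (1/3) / (4/9) = 3/4.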